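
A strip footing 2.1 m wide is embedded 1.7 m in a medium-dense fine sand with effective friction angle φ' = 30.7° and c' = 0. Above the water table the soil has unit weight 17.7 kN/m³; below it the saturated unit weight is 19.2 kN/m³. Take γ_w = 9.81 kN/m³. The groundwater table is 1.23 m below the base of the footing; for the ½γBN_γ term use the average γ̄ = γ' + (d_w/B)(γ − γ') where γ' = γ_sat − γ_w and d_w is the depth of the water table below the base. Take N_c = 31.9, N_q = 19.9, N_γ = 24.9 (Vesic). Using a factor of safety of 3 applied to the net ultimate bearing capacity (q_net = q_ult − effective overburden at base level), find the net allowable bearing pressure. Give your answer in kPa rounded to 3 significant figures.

q_all(net) ≈ 314 kPa

q = γ·D_f = 17.7 × 1.7 = 30.09 kPa.
γ' = 9.39 kN/m³; averaging over the depth B below the base, γ̄ = γ' + (d_w/B)(γ − γ') = 14.257 kN/m³.
q·N_q = 30.09 × 19.9 = 598.79 kPa
0.5·γ·B·N_γ = 0.5 × 14.257 × 2.1 × 24.9 = 372.76 kPa
q_ult = 598.79 + 372.76 = 971.55 kPa.
Net ultimate: q_net = 971.55 − 30.09 = 941.46 kPa.
q_all(net) = 941.46 / 3 = 313.82 kPa.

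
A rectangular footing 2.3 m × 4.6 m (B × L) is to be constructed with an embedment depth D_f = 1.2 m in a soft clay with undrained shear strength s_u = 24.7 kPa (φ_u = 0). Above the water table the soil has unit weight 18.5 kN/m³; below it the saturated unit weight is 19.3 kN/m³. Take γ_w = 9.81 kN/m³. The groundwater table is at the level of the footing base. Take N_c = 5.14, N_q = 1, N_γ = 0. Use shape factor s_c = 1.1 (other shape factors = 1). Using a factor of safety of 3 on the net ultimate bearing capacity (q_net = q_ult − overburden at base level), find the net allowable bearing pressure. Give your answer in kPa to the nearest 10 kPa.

Overburden at base level: q = 18.5 × 1.2 = 22.2 kPa.
Cohesion term c·N_c·s_c = 24.7 × 5.14 × 1.1 = 139.65 kPa; surcharge term q·N_q = 22.2 × 1 = 22.2 kPa.
q_ult = 139.65 + 22.2 = 161.85 kPa.
q_net = 161.85 − 22.2 = 139.65 kPa.
q_all(net) = 139.65 / 3 = 46.551 kPa.

q_all(net) ≈ 50 kPa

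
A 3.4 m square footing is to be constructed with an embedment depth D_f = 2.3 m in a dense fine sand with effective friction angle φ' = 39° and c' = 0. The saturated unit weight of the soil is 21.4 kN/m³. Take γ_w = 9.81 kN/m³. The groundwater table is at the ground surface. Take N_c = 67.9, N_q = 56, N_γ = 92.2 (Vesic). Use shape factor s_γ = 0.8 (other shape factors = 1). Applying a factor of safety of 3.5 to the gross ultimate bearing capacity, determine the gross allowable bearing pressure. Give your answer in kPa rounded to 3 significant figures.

q_all ≈ 842 kPa

γ' = 21.4 − 9.81 = 11.59 kN/m³ (submerged throughout). q = 11.59 × 2.3 = 26.657 kPa; the same γ' applies in the ½γBN_γ term.
q·N_q = 26.657 × 56 = 1492.8 kPa
0.5·γ·B·N_γ·s_γ = 0.5 × 11.59 × 3.4 × 92.2 × 0.8 = 1453.3 kPa
q_ult = 1492.8 + 1453.3 = 2946.1 kPa.
q_all = q_ult / FS = 2946.1 / 3.5 = 841.74 kPa.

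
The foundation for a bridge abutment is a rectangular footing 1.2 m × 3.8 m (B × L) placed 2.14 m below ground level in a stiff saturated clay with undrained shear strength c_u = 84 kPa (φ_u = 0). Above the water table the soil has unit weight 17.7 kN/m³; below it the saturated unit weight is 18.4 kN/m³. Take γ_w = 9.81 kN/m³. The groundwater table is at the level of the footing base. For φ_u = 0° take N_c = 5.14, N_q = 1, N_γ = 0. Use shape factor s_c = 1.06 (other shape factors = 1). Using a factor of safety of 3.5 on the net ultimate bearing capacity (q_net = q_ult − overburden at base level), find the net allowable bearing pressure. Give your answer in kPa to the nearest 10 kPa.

Overburden at base level: q = 17.7 × 2.14 = 37.878 kPa.
Cohesion term c·N_c·s_c = 84 × 5.14 × 1.06 = 457.67 kPa; surcharge term q·N_q = 37.878 × 1 = 37.878 kPa.
q_ult = 457.67 + 37.878 = 495.54 kPa.
q_net = 495.54 − 37.878 = 457.67 kPa.
q_all(net) = 457.67 / 3.5 = 130.76 kPa.

q_all(net) ≈ 130 kPa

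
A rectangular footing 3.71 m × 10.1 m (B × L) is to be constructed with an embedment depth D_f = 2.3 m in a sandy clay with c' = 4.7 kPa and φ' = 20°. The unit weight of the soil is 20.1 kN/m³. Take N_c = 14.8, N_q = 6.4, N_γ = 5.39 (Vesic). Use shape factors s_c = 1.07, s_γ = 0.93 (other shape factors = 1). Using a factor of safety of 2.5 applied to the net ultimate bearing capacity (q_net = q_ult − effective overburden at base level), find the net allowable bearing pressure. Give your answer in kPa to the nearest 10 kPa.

Effective surcharge at the founding depth q = γ·D_f = 20.1 × 2.3 = 46.23 kPa.
q_ult = c·N_c·s_c + q·N_q + 0.5·γ·B·N_γ·s_γ
     = 4.7 × 14.8 × 1.07 + 46.23 × 6.4 + 0.5 × 20.1 × 3.71 × 5.39 × 0.93
     = 74.429 + 295.87 + 186.9 = 557.2 kPa.
Net ultimate: q_net = 557.2 − 46.23 = 510.97 kPa.
q_all(net) = 510.97 / 2.5 = 204.39 kPa.

q_all(net) ≈ 200 kPa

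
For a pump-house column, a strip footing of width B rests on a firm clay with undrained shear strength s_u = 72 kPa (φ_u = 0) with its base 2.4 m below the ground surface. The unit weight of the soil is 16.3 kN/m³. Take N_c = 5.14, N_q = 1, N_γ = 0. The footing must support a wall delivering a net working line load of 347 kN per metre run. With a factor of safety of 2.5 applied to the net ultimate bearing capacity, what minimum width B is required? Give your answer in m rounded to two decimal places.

B = 2.34 m

Effective surcharge at the founding depth q = γ·D_f = 16.3 × 2.4 = 39.12 kPa.
q_ult = c·N_c + q·N_q
     = 72 × 5.14 + 39.12 × 1
     = 370.08 + 39.12 = 409.2 kPa.
For φ = 0 the ½γBN_γ term vanishes, so q_ult is independent of B. q_net = 409.2 − 39.12 = 370.08 kPa; q_all(net) = 370.08/2.5 = 148.03 kPa.
Required width B = w / q_all(net) = 347 / 148.03 = 2.344 m.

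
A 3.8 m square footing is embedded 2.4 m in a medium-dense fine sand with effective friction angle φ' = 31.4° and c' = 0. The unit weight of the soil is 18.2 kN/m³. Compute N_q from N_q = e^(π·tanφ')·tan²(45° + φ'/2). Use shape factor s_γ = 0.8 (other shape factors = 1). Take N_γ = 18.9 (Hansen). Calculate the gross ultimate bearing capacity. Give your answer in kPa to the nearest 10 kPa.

tan31.4° = 0.6104, so N_q = e^(π×0.6104)·tan²(60.7°) = 6.805 × 3.175 = 21.61.
q = γ·D_f = 18.2 × 2.4 = 43.68 kPa.
q·N_q = 43.68 × 21.608 = 943.86 kPa
0.5·γ·B·N_γ·s_γ = 0.5 × 18.2 × 3.8 × 18.9 × 0.8 = 522.85 kPa
q_ult = 943.86 + 522.85 = 1466.7 kPa.

q_ult ≈ 1470 kPa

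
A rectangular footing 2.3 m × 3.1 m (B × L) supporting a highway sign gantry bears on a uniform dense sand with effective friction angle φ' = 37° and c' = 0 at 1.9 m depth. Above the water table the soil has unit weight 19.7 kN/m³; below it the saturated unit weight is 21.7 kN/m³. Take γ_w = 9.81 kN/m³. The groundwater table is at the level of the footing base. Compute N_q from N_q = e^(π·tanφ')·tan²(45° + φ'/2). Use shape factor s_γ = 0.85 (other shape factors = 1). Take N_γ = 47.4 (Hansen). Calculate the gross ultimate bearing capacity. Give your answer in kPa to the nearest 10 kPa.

tan37° = 0.7536, so N_q = e^(π×0.7536)·tan²(63.5°) = 10.669 × 4.023 = 42.92.
Overburden at base level: q = 19.7 × 1.9 = 37.43 kPa.
Below the base the soil is submerged, so the ½γBN_γ term uses γ' = 21.7 − 9.81 = 11.89 kN/m³.
Surcharge term q·N_q = 37.43 × 42.92 = 1606.5 kPa; self-weight term 0.5·γ·B·N_γ·s_γ = 0.5 × 11.89 × 2.3 × 47.4 × 0.85 = 550.91 kPa.
q_ult = 1606.5 + 550.91 = 2157.4 kPa.

q_ult ≈ 2160 kPa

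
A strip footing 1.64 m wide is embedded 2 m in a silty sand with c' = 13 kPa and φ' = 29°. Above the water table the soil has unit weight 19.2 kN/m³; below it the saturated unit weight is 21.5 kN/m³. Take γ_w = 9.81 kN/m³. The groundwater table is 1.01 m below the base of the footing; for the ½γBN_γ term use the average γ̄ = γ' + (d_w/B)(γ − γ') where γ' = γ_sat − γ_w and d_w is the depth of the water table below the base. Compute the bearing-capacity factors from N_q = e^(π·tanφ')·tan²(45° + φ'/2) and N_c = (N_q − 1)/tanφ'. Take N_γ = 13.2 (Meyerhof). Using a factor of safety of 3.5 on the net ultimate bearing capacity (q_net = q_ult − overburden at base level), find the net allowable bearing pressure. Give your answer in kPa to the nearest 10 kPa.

q_all(net) ≈ 320 kPa

N_q = e^(π·tan29°)·tan²(59.5°) = 16.44; N_c = (N_q − 1)/tanφ' = 27.86.
Effective surcharge at the founding depth q = γ·D_f = 19.2 × 2 = 38.4 kPa.
With d_w = 1.01 m < B, γ̄ = 11.69 + (1.01/1.64) × (19.2 − 11.69) = 16.315 kN/m³.
q_ult = c·N_c + q·N_q + 0.5·γ·B·N_γ
     = 13 × 27.86 + 38.4 × 16.443 + 0.5 × 16.315 × 1.64 × 13.2
     = 362.19 + 631.42 + 176.59 = 1170.2 kPa.
q_net = 1170.2 − 38.4 = 1131.8 kPa.
q_all(net) = 1131.8 / 3.5 = 323.37 kPa.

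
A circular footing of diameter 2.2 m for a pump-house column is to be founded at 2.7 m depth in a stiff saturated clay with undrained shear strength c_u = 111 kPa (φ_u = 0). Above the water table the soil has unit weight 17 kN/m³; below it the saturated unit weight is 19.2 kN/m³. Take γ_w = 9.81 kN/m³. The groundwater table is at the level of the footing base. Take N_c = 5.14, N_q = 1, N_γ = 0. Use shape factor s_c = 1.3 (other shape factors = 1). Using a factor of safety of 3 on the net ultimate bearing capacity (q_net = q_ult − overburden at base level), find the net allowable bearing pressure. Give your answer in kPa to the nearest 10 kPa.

q_all(net) ≈ 250 kPa

Effective surcharge at the founding depth q = γ·D_f = 17 × 2.7 = 45.9 kPa.
q_ult = c·N_c·s_c + q·N_q
     = 111 × 5.14 × 1.3 + 45.9 × 1
     = 741.7 + 45.9 = 787.6 kPa.
q_net = 787.6 − 45.9 = 741.7 kPa.
q_all(net) = 741.7 / 3 = 247.23 kPa.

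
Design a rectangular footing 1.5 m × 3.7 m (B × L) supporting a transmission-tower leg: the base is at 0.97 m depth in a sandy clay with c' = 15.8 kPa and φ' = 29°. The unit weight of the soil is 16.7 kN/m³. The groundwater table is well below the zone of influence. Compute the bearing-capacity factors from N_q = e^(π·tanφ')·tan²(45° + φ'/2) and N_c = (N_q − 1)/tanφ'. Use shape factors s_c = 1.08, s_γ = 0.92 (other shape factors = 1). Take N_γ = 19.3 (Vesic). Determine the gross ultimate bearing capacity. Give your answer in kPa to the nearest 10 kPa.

q_ult ≈ 960 kPa

tan29° = 0.5543, so N_q = e^(π×0.5543)·tan²(59.5°) = 5.705 × 2.882 = 16.44.
N_c = (16.44 − 1)/tan29° = 27.86.
Overburden at base level: q = 16.7 × 0.97 = 16.199 kPa.
Cohesion term c·N_c·s_c = 15.8 × 27.86 × 1.08 = 475.41 kPa; surcharge term q·N_q = 16.199 × 16.443 = 266.37 kPa; self-weight term 0.5·γ·B·N_γ·s_γ = 0.5 × 16.7 × 1.5 × 19.3 × 0.92 = 222.39 kPa.
q_ult = 475.41 + 266.37 + 222.39 = 964.17 kPa.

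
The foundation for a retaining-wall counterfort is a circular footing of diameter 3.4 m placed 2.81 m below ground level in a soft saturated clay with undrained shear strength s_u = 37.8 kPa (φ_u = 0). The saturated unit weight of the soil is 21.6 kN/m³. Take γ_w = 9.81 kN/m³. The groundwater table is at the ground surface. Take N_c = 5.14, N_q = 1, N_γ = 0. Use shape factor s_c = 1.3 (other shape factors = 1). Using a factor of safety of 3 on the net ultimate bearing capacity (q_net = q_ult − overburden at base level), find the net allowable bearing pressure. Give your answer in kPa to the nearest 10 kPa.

q_all(net) ≈ 80 kPa

Water table at ground surface, so effective unit weight γ' = 21.6 − 9.81 = 11.79 kN/m³ is used throughout; overburden q = 11.79 × 2.81 = 33.13 kPa.
Cohesion term c·N_c·s_c = 37.8 × 5.14 × 1.3 = 252.58 kPa; surcharge term q·N_q = 33.13 × 1 = 33.13 kPa.
q_ult = 252.58 + 33.13 = 285.71 kPa.
q_net = 285.71 − 33.13 = 252.58 kPa.
q_all(net) = 252.58 / 3 = 84.193 kPa.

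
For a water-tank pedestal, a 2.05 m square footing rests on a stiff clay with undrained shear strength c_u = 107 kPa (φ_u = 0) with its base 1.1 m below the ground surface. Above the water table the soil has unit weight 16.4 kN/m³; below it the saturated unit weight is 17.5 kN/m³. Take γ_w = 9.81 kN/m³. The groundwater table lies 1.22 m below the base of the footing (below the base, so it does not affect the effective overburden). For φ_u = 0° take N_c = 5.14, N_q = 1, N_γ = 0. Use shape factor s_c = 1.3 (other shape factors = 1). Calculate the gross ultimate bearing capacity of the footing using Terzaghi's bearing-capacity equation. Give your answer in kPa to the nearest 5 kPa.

q_ult ≈ 735 kPa

q = γ·D_f = 16.4 × 1.1 = 18.04 kPa.
c·N_c·s_c = 107 × 5.14 × 1.3 = 714.97 kPa
q·N_q = 18.04 × 1 = 18.04 kPa
q_ult = 714.97 + 18.04 = 733.01 kPa.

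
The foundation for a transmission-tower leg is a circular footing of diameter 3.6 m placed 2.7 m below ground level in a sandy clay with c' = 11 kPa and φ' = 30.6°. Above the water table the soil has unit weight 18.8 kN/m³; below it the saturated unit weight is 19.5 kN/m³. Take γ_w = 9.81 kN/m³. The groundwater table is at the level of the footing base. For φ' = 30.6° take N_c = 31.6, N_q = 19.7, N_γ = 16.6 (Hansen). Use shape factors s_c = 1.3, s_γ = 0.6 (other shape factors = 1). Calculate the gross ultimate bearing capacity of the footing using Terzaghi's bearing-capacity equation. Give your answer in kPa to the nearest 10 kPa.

q = γ·D_f = 18.8 × 2.7 = 50.76 kPa.
For the ½γBN_γ term take γ' = 19.5 − 9.81 = 9.69 kN/m³ (soil below base is submerged).
c·N_c·s_c = 11 × 31.6 × 1.3 = 451.88 kPa
q·N_q = 50.76 × 19.7 = 999.97 kPa
0.5·γ·B·N_γ·s_γ = 0.5 × 9.69 × 3.6 × 16.6 × 0.6 = 173.72 kPa
q_ult = 451.88 + 999.97 + 173.72 = 1625.6 kPa.

q_ult ≈ 1630 kPa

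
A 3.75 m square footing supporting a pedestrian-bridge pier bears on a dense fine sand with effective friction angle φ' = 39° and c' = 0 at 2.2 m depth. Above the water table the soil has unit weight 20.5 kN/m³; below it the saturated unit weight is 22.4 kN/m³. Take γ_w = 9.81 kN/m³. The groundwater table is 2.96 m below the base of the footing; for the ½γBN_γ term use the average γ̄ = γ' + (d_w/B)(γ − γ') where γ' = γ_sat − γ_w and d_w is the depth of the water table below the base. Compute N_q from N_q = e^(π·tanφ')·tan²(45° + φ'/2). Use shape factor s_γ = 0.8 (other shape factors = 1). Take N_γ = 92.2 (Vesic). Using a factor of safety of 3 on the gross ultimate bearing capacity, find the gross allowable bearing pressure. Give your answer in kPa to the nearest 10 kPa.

N_q = e^(π·tan39°)·tan²(64.5°) = 55.96.
Effective surcharge at the founding depth q = γ·D_f = 20.5 × 2.2 = 45.1 kPa.
With d_w = 2.96 m < B, γ̄ = 12.59 + (2.96/3.75) × (20.5 − 12.59) = 18.834 kN/m³.
q_ult = q·N_q + 0.5·γ·B·N_γ·s_γ
     = 45.1 × 55.957 + 0.5 × 18.834 × 3.75 × 92.2 × 0.8
     = 2523.7 + 2604.7 = 5128.4 kPa.
q_all = 5128.4 / 3 = 1709.5 kPa.

q_all ≈ 1710 kPa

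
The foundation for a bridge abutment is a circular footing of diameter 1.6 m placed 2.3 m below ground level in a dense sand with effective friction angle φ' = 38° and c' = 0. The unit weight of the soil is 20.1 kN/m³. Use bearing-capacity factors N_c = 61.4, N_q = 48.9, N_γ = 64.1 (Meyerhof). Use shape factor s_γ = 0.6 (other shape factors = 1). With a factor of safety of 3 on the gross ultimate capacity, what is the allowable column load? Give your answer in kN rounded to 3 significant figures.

P_all ≈ 1930 kN

q = γ·D_f = 20.1 × 2.3 = 46.23 kPa.
q·N_q = 46.23 × 48.9 = 2260.6 kPa
0.5·γ·B·N_γ·s_γ = 0.5 × 20.1 × 1.6 × 64.1 × 0.6 = 618.44 kPa
q_ult = 2260.6 + 618.44 = 2879.1 kPa.
Gross allowable pressure q_all = 2879.1 / 3 = 959.69 kPa.
Footing area = 2.0106 m², so allowable column load = 959.69 × 2.0106 = 1929.6 kN.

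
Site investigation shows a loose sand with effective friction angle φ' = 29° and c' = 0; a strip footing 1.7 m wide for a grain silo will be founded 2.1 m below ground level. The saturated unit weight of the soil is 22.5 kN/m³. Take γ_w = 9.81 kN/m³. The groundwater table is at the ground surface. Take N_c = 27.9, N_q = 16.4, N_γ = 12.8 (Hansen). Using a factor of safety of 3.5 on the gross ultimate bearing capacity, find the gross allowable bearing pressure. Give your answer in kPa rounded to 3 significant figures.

Water table at ground surface, so effective unit weight γ' = 22.5 − 9.81 = 12.69 kN/m³ is used throughout; overburden q = 12.69 × 2.1 = 26.649 kPa; the same γ' applies in the ½γBN_γ term.
Surcharge term q·N_q = 26.649 × 16.4 = 437.04 kPa; self-weight term 0.5·γ·B·N_γ = 0.5 × 12.69 × 1.7 × 12.8 = 138.07 kPa.
q_ult = 437.04 + 138.07 = 575.11 kPa.
q_all = 575.11 / 3.5 = 164.32 kPa.

q_all ≈ 164 kPa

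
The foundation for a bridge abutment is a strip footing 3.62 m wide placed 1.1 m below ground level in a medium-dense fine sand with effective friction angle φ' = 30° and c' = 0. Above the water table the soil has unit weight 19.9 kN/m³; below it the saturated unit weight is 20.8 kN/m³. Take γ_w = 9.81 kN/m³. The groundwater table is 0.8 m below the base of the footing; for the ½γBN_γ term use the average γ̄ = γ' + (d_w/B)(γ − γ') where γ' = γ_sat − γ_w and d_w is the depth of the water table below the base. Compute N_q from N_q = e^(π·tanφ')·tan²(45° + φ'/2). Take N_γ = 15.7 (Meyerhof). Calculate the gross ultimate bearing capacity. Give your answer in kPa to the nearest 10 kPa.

q_ult ≈ 770 kPa

tan30° = 0.5774, so N_q = e^(π×0.5774)·tan²(60°) = 6.134 × 3.0 = 18.4.
Overburden at base level: q = 19.9 × 1.1 = 21.89 kPa.
The water table is 0.8 m below the base (< B = 3.62 m), so the ½γBN_γ term uses γ̄ = γ' + (d_w/B)(γ − γ') = 10.99 + (0.8/3.62)(19.9 − 10.99) = 12.959 kN/m³.
Surcharge term q·N_q = 21.89 × 18.401 = 402.8 kPa; self-weight term 0.5·γ·B·N_γ = 0.5 × 12.959 × 3.62 × 15.7 = 368.26 kPa.
q_ult = 402.8 + 368.26 = 771.06 kPa.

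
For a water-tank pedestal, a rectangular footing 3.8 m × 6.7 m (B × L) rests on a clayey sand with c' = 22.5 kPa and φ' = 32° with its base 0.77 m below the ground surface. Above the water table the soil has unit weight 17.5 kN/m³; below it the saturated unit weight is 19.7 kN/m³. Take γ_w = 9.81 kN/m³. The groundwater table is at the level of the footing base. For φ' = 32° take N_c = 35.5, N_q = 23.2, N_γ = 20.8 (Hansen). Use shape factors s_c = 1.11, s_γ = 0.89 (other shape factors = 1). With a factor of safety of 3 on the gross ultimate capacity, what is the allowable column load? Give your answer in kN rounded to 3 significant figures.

P_all ≈ 13100 kN

Effective surcharge at the founding depth q = γ·D_f = 17.5 × 0.77 = 13.475 kPa.
The water table coincides with the base, so in the self-weight term γ → γ' = 9.89 kN/m³.
q_ult = c·N_c·s_c + q·N_q + 0.5·γ·B·N_γ·s_γ
     = 22.5 × 35.5 × 1.11 + 13.475 × 23.2 + 0.5 × 9.89 × 3.8 × 20.8 × 0.89
     = 886.61 + 312.62 + 347.86 = 1547.1 kPa.
Gross allowable pressure q_all = 1547.1 / 3 = 515.7 kPa.
Footing area = 25.46 m², so allowable column load = 515.7 × 25.46 = 13130 kN.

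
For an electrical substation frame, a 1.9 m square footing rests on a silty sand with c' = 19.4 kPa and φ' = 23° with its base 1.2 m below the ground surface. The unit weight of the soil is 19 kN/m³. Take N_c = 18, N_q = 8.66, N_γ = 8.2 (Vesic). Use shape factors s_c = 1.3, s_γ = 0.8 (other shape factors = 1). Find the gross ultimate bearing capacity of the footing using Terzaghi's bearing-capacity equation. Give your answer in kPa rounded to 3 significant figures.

Effective surcharge at the founding depth q = γ·D_f = 19 × 1.2 = 22.8 kPa.
q_ult = c·N_c·s_c + q·N_q + 0.5·γ·B·N_γ·s_γ
     = 19.4 × 18 × 1.3 + 22.8 × 8.66 + 0.5 × 19 × 1.9 × 8.2 × 0.8
     = 453.96 + 197.45 + 118.41 = 769.82 kPa.

q_ult ≈ 770 kPa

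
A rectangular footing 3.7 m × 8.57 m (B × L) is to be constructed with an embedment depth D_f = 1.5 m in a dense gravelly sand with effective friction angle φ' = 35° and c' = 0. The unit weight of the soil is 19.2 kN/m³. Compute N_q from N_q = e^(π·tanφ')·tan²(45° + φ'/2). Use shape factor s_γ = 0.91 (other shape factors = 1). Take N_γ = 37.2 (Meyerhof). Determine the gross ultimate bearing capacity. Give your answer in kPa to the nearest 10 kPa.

tan35° = 0.7002, so N_q = e^(π×0.7002)·tan²(62.5°) = 9.023 × 3.69 = 33.3.
q = γ·D_f = 19.2 × 1.5 = 28.8 kPa.
q·N_q = 28.8 × 33.296 = 958.93 kPa
0.5·γ·B·N_γ·s_γ = 0.5 × 19.2 × 3.7 × 37.2 × 0.91 = 1202.4 kPa
q_ult = 958.93 + 1202.4 = 2161.4 kPa.

q_ult ≈ 2160 kPa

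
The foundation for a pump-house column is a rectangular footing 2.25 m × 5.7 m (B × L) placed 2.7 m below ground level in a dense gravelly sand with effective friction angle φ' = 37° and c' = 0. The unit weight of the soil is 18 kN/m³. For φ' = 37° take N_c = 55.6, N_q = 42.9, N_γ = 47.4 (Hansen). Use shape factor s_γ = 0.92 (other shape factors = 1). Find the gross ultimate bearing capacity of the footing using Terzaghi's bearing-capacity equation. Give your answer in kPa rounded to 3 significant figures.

q_ult ≈ 2970 kPa

q = γ·D_f = 18 × 2.7 = 48.6 kPa.
q·N_q = 48.6 × 42.9 = 2084.9 kPa
0.5·γ·B·N_γ·s_γ = 0.5 × 18 × 2.25 × 47.4 × 0.92 = 883.06 kPa
q_ult = 2084.9 + 883.06 = 2968 kPa.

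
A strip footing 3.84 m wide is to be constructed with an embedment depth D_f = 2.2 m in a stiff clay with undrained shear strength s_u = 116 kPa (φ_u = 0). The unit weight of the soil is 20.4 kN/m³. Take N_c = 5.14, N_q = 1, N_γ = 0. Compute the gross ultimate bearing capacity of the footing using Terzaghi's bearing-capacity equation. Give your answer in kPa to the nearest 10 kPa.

q_ult ≈ 640 kPa

Effective surcharge at the founding depth q = γ·D_f = 20.4 × 2.2 = 44.88 kPa.
q_ult = c·N_c + q·N_q
     = 116 × 5.14 + 44.88 × 1
     = 596.24 + 44.88 = 641.12 kPa.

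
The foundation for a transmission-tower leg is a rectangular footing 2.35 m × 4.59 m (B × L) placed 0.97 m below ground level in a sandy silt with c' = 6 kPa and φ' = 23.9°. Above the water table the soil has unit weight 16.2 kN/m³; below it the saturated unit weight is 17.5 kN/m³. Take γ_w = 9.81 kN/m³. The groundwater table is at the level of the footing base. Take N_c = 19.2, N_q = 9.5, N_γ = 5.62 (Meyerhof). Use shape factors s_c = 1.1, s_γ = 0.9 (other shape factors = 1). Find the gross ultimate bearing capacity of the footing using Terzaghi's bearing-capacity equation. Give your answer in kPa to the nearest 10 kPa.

Effective surcharge at the founding depth q = γ·D_f = 16.2 × 0.97 = 15.714 kPa.
The water table coincides with the base, so in the self-weight term γ → γ' = 7.69 kN/m³.
q_ult = c·N_c·s_c + q·N_q + 0.5·γ·B·N_γ·s_γ
     = 6 × 19.2 × 1.1 + 15.714 × 9.5 + 0.5 × 7.69 × 2.35 × 5.62 × 0.9
     = 126.72 + 149.28 + 45.703 = 321.71 kPa.

q_ult ≈ 320 kPa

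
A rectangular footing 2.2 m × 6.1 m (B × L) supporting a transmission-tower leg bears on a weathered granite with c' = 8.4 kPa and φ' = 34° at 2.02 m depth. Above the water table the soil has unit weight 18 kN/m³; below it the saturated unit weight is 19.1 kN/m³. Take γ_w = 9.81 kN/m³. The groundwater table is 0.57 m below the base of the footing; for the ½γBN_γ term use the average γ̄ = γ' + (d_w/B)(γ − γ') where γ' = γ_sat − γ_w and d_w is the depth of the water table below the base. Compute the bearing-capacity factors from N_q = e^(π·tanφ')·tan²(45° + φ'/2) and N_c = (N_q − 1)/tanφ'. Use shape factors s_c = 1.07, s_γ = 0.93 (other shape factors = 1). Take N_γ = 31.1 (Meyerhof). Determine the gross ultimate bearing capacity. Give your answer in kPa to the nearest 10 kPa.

q_ult ≈ 1820 kPa

tan34° = 0.6745, so N_q = e^(π×0.6745)·tan²(62°) = 8.323 × 3.537 = 29.44.
N_c = (29.44 − 1)/tan34° = 42.16.
Effective surcharge at the founding depth q = γ·D_f = 18 × 2.02 = 36.36 kPa.
With d_w = 0.57 m < B, γ̄ = 9.29 + (0.57/2.2) × (18 − 9.29) = 11.547 kN/m³.
q_ult = c·N_c·s_c + q·N_q + 0.5·γ·B·N_γ·s_γ
     = 8.4 × 42.164 × 1.07 + 36.36 × 29.44 + 0.5 × 11.547 × 2.2 × 31.1 × 0.93
     = 378.97 + 1070.4 + 367.36 = 1816.8 kPa.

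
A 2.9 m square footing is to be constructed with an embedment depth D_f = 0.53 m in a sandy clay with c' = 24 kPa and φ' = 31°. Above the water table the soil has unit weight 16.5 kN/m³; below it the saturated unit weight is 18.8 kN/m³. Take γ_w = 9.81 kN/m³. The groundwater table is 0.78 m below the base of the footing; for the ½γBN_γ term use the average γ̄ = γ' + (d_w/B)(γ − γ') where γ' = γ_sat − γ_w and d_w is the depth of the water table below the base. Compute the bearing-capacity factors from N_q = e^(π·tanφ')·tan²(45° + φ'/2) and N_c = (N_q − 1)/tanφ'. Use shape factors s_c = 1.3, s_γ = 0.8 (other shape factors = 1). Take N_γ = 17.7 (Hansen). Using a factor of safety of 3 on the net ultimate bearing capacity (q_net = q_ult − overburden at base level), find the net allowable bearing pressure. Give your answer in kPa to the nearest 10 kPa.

q_all(net) ≈ 470 kPa

N_q = e^(π·tan31°)·tan²(60.5°) = 20.63; N_c = (N_q − 1)/tanφ' = 32.67.
q = γ·D_f = 16.5 × 0.53 = 8.745 kPa.
γ' = 8.99 kN/m³; averaging over the depth B below the base, γ̄ = γ' + (d_w/B)(γ − γ') = 11.01 kN/m³.
c·N_c·s_c = 24 × 32.671 × 1.3 = 1019.3 kPa
q·N_q = 8.745 × 20.631 = 180.42 kPa
0.5·γ·B·N_γ·s_γ = 0.5 × 11.01 × 2.9 × 17.7 × 0.8 = 226.06 kPa
q_ult = 1019.3 + 180.42 + 226.06 = 1425.8 kPa.
q_net = 1425.8 − 8.745 = 1417.1 kPa.
q_all(net) = 1417.1 / 3 = 472.36 kPa.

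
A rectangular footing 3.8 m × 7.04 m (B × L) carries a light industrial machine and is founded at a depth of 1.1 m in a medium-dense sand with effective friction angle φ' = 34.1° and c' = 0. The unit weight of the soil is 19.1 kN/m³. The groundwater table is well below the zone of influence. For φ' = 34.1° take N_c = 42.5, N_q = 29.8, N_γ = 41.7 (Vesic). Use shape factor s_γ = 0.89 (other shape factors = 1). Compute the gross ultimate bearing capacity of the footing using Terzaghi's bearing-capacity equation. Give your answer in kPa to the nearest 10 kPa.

q_ult ≈ 1970 kPa

q = γ·D_f = 19.1 × 1.1 = 21.01 kPa.
q·N_q = 21.01 × 29.8 = 626.1 kPa
0.5·γ·B·N_γ·s_γ = 0.5 × 19.1 × 3.8 × 41.7 × 0.89 = 1346.8 kPa
q_ult = 626.1 + 1346.8 = 1972.9 kPa.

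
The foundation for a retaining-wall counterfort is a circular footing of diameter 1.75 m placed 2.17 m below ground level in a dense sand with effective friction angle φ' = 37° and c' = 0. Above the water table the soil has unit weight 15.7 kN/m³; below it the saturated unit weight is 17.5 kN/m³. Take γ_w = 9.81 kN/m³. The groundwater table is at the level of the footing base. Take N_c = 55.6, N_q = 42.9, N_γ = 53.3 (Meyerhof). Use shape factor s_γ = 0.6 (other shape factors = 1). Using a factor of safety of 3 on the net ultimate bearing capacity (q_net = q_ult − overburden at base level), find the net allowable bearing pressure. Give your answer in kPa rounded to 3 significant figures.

q_all(net) ≈ 548 kPa

Overburden at base level: q = 15.7 × 2.17 = 34.069 kPa.
Below the base the soil is submerged, so the ½γBN_γ term uses γ' = 17.5 − 9.81 = 7.69 kN/m³.
Surcharge term q·N_q = 34.069 × 42.9 = 1461.6 kPa; self-weight term 0.5·γ·B·N_γ·s_γ = 0.5 × 7.69 × 1.75 × 53.3 × 0.6 = 215.19 kPa.
q_ult = 1461.6 + 215.19 = 1676.7 kPa.
q_net = 1676.7 − 34.069 = 1642.7 kPa.
q_all(net) = 1642.7 / 3 = 547.56 kPa.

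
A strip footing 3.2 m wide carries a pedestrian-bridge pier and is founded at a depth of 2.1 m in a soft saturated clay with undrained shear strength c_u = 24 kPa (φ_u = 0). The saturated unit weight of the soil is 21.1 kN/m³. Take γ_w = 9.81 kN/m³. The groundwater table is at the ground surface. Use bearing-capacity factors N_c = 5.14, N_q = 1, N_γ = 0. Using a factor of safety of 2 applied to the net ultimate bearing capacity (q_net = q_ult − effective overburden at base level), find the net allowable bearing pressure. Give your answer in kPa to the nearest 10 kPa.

q_all(net) ≈ 60 kPa

Water table at ground surface, so effective unit weight γ' = 21.1 − 9.81 = 11.29 kN/m³ is used throughout; overburden q = 11.29 × 2.1 = 23.709 kPa.
Cohesion term c·N_c = 24 × 5.14 = 123.36 kPa; surcharge term q·N_q = 23.709 × 1 = 23.709 kPa.
q_ult = 123.36 + 23.709 = 147.07 kPa.
Net ultimate: q_net = 147.07 − 23.709 = 123.36 kPa.
q_all(net) = 123.36 / 2 = 61.68 kPa.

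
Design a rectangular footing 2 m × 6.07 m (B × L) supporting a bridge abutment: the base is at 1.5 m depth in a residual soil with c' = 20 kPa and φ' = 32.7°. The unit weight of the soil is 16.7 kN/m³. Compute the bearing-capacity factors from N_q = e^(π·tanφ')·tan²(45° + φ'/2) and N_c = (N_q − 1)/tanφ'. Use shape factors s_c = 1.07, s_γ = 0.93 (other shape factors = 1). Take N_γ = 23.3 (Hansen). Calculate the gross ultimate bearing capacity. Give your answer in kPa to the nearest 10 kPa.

tan32.7° = 0.642, so N_q = e^(π×0.642)·tan²(61.35°) = 7.515 × 3.35 = 25.18.
N_c = (25.18 − 1)/tan32.7° = 37.66.
q = γ·D_f = 16.7 × 1.5 = 25.05 kPa.
c·N_c·s_c = 20 × 37.657 × 1.07 = 805.85 kPa
q·N_q = 25.05 × 25.175 = 630.64 kPa
0.5·γ·B·N_γ·s_γ = 0.5 × 16.7 × 2 × 23.3 × 0.93 = 361.87 kPa
q_ult = 805.85 + 630.64 + 361.87 = 1798.4 kPa.

q_ult ≈ 1800 kPa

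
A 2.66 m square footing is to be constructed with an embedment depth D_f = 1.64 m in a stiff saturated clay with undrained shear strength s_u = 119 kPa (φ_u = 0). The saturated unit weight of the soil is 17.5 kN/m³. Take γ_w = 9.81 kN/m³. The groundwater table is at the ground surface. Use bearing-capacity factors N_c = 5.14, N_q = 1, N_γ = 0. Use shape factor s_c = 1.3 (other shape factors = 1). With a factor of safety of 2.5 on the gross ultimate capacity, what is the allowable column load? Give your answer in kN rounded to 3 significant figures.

P_all ≈ 2290 kN

Water table at ground surface, so effective unit weight γ' = 17.5 − 9.81 = 7.69 kN/m³ is used throughout; overburden q = 7.69 × 1.64 = 12.612 kPa.
Cohesion term c·N_c·s_c = 119 × 5.14 × 1.3 = 795.16 kPa; surcharge term q·N_q = 12.612 × 1 = 12.612 kPa.
q_ult = 795.16 + 12.612 = 807.77 kPa.
Gross allowable pressure q_all = 807.77 / 2.5 = 323.11 kPa.
Footing area = 7.0756 m², so allowable column load = 323.11 × 7.0756 = 2286.2 kN.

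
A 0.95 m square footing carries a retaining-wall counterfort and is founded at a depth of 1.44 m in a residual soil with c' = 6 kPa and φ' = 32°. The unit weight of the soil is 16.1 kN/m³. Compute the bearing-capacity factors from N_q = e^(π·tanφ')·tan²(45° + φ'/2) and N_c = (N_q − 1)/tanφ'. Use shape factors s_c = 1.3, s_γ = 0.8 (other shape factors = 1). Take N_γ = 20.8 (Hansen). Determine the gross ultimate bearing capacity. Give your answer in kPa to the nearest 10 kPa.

tan32° = 0.6249, so N_q = e^(π×0.6249)·tan²(61°) = 7.121 × 3.255 = 23.18.
N_c = (23.18 − 1)/tan32° = 35.49.
Overburden at base level: q = 16.1 × 1.44 = 23.184 kPa.
Cohesion term c·N_c·s_c = 6 × 35.49 × 1.3 = 276.82 kPa; surcharge term q·N_q = 23.184 × 23.177 = 537.33 kPa; self-weight term 0.5·γ·B·N_γ·s_γ = 0.5 × 16.1 × 0.95 × 20.8 × 0.8 = 127.25 kPa.
q_ult = 276.82 + 537.33 + 127.25 = 941.41 kPa.

q_ult ≈ 940 kPa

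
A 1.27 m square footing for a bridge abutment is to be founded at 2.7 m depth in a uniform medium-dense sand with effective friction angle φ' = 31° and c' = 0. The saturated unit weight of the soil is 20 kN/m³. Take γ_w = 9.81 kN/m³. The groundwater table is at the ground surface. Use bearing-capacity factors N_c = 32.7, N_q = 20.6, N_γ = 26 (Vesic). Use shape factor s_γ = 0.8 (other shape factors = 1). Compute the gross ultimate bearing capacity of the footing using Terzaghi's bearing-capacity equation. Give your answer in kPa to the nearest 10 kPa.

Water table at ground surface, so effective unit weight γ' = 20 − 9.81 = 10.19 kN/m³ is used throughout; overburden q = 10.19 × 2.7 = 27.513 kPa; the same γ' applies in the ½γBN_γ term.
Surcharge term q·N_q = 27.513 × 20.6 = 566.77 kPa; self-weight term 0.5·γ·B·N_γ·s_γ = 0.5 × 10.19 × 1.27 × 26 × 0.8 = 134.59 kPa.
q_ult = 566.77 + 134.59 = 701.36 kPa.

q_ult ≈ 700 kPa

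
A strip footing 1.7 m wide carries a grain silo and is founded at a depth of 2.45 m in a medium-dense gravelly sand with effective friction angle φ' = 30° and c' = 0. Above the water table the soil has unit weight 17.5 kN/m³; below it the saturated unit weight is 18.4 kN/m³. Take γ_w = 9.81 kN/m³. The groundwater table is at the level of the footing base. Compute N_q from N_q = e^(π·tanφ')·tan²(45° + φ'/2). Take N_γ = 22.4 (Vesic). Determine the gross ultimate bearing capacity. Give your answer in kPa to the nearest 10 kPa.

q_ult ≈ 950 kPa

tan30° = 0.5774, so N_q = e^(π×0.5774)·tan²(60°) = 6.134 × 3.0 = 18.4.
Overburden at base level: q = 17.5 × 2.45 = 42.875 kPa.
Below the base the soil is submerged, so the ½γBN_γ term uses γ' = 18.4 − 9.81 = 8.59 kN/m³.
Surcharge term q·N_q = 42.875 × 18.401 = 788.95 kPa; self-weight term 0.5·γ·B·N_γ = 0.5 × 8.59 × 1.7 × 22.4 = 163.55 kPa.
q_ult = 788.95 + 163.55 = 952.5 kPa.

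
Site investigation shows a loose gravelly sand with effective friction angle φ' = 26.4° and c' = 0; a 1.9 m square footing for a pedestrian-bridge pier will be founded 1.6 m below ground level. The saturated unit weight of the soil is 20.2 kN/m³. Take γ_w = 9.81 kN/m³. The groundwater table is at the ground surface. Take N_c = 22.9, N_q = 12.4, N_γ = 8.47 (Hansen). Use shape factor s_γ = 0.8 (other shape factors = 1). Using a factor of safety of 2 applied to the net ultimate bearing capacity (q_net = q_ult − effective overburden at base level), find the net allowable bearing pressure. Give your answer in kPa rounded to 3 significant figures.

q_all(net) ≈ 128 kPa

γ' = 20.2 − 9.81 = 10.39 kN/m³ (submerged throughout). q = 10.39 × 1.6 = 16.624 kPa; the same γ' applies in the ½γBN_γ term.
q·N_q = 16.624 × 12.4 = 206.14 kPa
0.5·γ·B·N_γ·s_γ = 0.5 × 10.39 × 1.9 × 8.47 × 0.8 = 66.883 kPa
q_ult = 206.14 + 66.883 = 273.02 kPa.
Net ultimate: q_net = 273.02 − 16.624 = 256.4 kPa.
q_all(net) = 256.4 / 2 = 128.2 kPa.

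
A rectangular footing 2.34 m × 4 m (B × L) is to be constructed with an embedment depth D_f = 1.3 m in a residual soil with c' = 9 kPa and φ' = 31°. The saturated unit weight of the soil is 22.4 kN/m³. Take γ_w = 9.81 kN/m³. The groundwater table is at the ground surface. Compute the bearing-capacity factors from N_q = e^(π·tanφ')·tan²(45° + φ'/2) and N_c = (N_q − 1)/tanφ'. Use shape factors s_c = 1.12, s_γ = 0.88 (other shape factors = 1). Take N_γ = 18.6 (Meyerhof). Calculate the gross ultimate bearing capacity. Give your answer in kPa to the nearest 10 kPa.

tan31° = 0.6009, so N_q = e^(π×0.6009)·tan²(60.5°) = 6.604 × 3.124 = 20.63.
N_c = (20.63 − 1)/tan31° = 32.67.
Water table at ground surface, so effective unit weight γ' = 22.4 − 9.81 = 12.59 kN/m³ is used throughout; overburden q = 12.59 × 1.3 = 16.367 kPa; the same γ' applies in the ½γBN_γ term.
Cohesion term c·N_c·s_c = 9 × 32.671 × 1.12 = 329.32 kPa; surcharge term q·N_q = 16.367 × 20.631 = 337.66 kPa; self-weight term 0.5·γ·B·N_γ·s_γ = 0.5 × 12.59 × 2.34 × 18.6 × 0.88 = 241.11 kPa.
q_ult = 329.32 + 337.66 + 241.11 = 908.09 kPa.

q_ult ≈ 910 kPa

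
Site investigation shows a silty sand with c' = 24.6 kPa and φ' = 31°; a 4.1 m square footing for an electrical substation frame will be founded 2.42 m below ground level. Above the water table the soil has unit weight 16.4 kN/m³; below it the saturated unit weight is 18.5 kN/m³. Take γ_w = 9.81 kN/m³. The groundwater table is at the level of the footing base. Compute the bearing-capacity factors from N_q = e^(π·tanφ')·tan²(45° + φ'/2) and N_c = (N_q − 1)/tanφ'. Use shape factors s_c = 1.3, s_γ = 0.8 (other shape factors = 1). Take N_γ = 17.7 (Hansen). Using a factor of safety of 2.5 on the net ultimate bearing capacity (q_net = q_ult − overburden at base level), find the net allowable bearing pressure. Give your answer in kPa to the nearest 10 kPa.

N_q = e^(π·tan31°)·tan²(60.5°) = 20.63; N_c = (N_q − 1)/tanφ' = 32.67.
Effective surcharge at the founding depth q = γ·D_f = 16.4 × 2.42 = 39.688 kPa.
The water table coincides with the base, so in the self-weight term γ → γ' = 8.69 kN/m³.
q_ult = c·N_c·s_c + q·N_q + 0.5·γ·B·N_γ·s_γ
     = 24.6 × 32.671 × 1.3 + 39.688 × 20.631 + 0.5 × 8.69 × 4.1 × 17.7 × 0.8
     = 1044.8 + 818.79 + 252.25 = 2115.9 kPa.
q_net = 2115.9 − 39.688 = 2076.2 kPa.
q_all(net) = 2076.2 / 2.5 = 830.47 kPa.

q_all(net) ≈ 830 kPa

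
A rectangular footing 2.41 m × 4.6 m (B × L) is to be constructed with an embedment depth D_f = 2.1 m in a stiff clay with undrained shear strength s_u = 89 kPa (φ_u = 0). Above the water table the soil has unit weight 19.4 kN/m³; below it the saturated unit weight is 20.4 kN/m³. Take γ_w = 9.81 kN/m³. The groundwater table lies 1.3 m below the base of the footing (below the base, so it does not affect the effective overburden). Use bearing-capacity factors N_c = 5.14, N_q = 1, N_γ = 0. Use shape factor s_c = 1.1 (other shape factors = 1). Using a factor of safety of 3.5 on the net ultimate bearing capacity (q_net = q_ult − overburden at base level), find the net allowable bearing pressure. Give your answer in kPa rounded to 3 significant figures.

Overburden at base level: q = 19.4 × 2.1 = 40.74 kPa.
Cohesion term c·N_c·s_c = 89 × 5.14 × 1.1 = 503.21 kPa; surcharge term q·N_q = 40.74 × 1 = 40.74 kPa.
q_ult = 503.21 + 40.74 = 543.95 kPa.
q_net = 543.95 − 40.74 = 503.21 kPa.
q_all(net) = 503.21 / 3.5 = 143.77 kPa.

q_all(net) ≈ 144 kPa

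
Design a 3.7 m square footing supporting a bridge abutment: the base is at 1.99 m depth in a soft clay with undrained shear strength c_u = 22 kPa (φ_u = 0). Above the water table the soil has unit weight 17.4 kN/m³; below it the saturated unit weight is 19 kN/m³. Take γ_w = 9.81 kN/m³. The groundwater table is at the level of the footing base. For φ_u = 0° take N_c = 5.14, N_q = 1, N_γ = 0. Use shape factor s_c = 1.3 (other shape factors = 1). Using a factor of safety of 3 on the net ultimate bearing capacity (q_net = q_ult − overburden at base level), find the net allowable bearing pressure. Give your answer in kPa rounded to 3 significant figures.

Overburden at base level: q = 17.4 × 1.99 = 34.626 kPa.
Cohesion term c·N_c·s_c = 22 × 5.14 × 1.3 = 147 kPa; surcharge term q·N_q = 34.626 × 1 = 34.626 kPa.
q_ult = 147 + 34.626 = 181.63 kPa.
q_net = 181.63 − 34.626 = 147 kPa.
q_all(net) = 147 / 3 = 49.001 kPa.

q_all(net) ≈ 49 kPa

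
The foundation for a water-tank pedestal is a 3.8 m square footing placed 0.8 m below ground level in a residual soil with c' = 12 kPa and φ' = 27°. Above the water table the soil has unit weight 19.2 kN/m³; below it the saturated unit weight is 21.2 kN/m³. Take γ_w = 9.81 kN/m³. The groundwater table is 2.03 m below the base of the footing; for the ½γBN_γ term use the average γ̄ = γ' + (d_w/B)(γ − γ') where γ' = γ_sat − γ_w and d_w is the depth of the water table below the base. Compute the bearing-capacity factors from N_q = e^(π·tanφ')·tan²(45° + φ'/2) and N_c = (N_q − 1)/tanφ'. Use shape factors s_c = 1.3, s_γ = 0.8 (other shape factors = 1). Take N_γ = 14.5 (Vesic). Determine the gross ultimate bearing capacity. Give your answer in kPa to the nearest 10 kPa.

q_ult ≈ 920 kPa

tan27° = 0.5095, so N_q = e^(π×0.5095)·tan²(58.5°) = 4.957 × 2.663 = 13.2.
N_c = (13.2 − 1)/tan27° = 23.94.
Effective surcharge at the founding depth q = γ·D_f = 19.2 × 0.8 = 15.36 kPa.
With d_w = 2.03 m < B, γ̄ = 11.39 + (2.03/3.8) × (19.2 − 11.39) = 15.562 kN/m³.
q_ult = c·N_c·s_c + q·N_q + 0.5·γ·B·N_γ·s_γ
     = 12 × 23.942 × 1.3 + 15.36 × 13.199 + 0.5 × 15.562 × 3.8 × 14.5 × 0.8
     = 373.5 + 202.74 + 342.99 = 919.23 kPa.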